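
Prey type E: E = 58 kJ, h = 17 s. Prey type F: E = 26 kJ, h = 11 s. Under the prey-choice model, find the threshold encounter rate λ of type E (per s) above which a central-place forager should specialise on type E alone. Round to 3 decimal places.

The zero-one rule: include type F iff E₂/h₂ > λE₁/(1+λh₁). Equality gives the switch point.
λE₁h₂ = E₂ + λE₂h₁ ⇒ λ = E₂/(E₁h₂ − E₂h₁) = 26/(638 − 442) = 0.1327 per s.

0.133 per s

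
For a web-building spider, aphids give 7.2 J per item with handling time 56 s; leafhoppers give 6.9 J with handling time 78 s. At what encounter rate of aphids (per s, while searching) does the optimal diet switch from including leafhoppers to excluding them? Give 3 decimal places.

At the threshold, the rate on aphids alone equals the profitability of leafhoppers: λ·7.2/(1 + λ·56) = 6.9/78 = 0.08846.
Rearranging, λ(7.2 − 0.08846×56) = 0.08846, so λ = 0.08846/2.246 = 0.03938 per s.

0.039 per s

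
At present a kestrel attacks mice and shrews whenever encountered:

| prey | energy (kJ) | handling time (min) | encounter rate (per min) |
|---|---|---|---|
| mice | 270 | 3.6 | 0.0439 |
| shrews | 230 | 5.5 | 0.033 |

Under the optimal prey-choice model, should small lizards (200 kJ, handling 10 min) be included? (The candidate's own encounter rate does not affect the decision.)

Current rate: (0.0439×270 + 0.033×230)/(1 + 0.0439×3.6 + 0.033×5.5) = 14.51 kJ/min.
Profitability of small lizards: 200/10 = 20 kJ/min.
Since 20 > R, including small lizards increases the long-run rate.

Yes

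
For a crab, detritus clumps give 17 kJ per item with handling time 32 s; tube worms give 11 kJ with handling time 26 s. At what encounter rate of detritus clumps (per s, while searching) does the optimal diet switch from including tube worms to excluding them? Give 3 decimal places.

0.122 per s

The zero-one rule: include tube worms iff E₂/h₂ > λE₁/(1+λh₁). Equality gives the switch point.
λE₁h₂ = E₂ + λE₂h₁ ⇒ λ = E₂/(E₁h₂ − E₂h₁) = 11/(442 − 352) = 0.1222 per s.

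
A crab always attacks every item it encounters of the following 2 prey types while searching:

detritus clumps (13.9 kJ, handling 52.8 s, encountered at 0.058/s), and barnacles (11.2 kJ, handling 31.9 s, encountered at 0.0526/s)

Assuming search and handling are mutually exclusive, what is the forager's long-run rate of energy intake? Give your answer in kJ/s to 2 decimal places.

0.24 kJ/s

Energy encountered per unit search time: 0.058×13.9 + 0.0526×11.2 = 1.395 kJ/s.
Handling time per unit search time: 0.058×52.8 + 0.0526×31.9 = 4.74.
Rate = 1.395/(1 + 4.74) = 0.2431 kJ/s.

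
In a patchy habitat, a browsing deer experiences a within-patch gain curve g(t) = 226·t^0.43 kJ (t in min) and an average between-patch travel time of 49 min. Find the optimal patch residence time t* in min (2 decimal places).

36.96 min

Maximise g(t)/(T+t): set derivative to zero → g'(t)(T+t) = g(t).
g'(t) = 0.43·226·t^-0.57. Setting 0.43·226·t^-0.57 = 226·t^0.43/(49+t) gives 0.43(49+t) = t, so 0.57·t = 0.43×49.
t* = 0.43×49/0.57 = 36.96 min.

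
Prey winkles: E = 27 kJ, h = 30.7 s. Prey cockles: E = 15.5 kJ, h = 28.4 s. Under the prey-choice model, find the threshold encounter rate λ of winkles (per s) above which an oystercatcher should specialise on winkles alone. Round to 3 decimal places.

0.053 per s

Drop cockles once their profitability E₂/h₂ falls below the rate achievable on winkles alone: E₂/h₂ = λE₁/(1 + λh₁).
Solve for λ: λE₁h₂ = E₂(1 + λh₁) → λ(E₁h₂ − E₂h₁) = E₂ → λ = E₂/(E₁h₂ − E₂h₁).
λ = 15.5/(27×28.4 − 15.5×30.7) = 15.5/290.9 = 0.05327 per s.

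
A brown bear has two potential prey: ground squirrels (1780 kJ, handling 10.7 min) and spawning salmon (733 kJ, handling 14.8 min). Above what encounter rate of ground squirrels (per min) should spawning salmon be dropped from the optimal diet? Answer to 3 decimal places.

At the threshold, the rate on ground squirrels alone equals the profitability of spawning salmon: λ·1780/(1 + λ·10.7) = 733/14.8 = 49.53.
Rearranging, λ(1780 − 49.53×10.7) = 49.53, so λ = 49.53/1250 = 0.03962 per min.

0.040 per min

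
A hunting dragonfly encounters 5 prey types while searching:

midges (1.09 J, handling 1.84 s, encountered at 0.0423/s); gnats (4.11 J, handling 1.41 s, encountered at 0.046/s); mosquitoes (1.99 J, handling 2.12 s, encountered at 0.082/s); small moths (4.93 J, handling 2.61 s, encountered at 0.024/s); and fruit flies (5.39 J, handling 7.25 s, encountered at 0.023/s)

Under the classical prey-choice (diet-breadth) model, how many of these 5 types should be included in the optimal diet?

Profitabilities (E/h, J/s): gnats 2.91, small moths 1.89, mosquitoes 0.939, fruit flies 0.743, midges 0.592. Add prey in this order while the next type's profitability exceeds the intake rate on those already taken.
Rate on top 1: 0.1775. small moths: 1.89 > 0.1775 → include.
Rate on top 2: 0.2726. mosquitoes: 0.939 > 0.2726 → include.
Rate on top 3: 0.3616. fruit flies: 0.743 > 0.3616 → include.
Rate on top 4: 0.405. midges: 0.592 > 0.405 → include.
Optimal diet: gnats, small moths, mosquitoes, fruit flies, midges — 5 of 5 types.

5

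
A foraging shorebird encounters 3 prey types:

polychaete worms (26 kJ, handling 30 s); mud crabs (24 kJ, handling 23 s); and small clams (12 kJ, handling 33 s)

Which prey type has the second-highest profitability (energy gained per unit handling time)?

polychaete worms

Profitability E/h (kJ/s): polychaete worms = 26/30 = 0.867, mud crabs = 24/23 = 1.04, small clams = 12/33 = 0.364.
Ranked: mud crabs > polychaete worms > small clams.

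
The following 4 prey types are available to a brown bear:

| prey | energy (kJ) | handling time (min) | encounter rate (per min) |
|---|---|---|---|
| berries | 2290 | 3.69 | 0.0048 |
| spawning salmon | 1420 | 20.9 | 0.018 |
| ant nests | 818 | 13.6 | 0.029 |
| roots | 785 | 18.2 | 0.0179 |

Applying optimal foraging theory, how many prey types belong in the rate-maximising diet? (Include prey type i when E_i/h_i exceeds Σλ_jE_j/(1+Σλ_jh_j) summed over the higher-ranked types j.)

4

Rank by E/h (kJ/min): berries 621, spawning salmon 67.9, ant nests 60.1, roots 43.1. Include each in turn until the next type's E/h falls below the running intake rate.
Rate on top 1: 10.8. spawning salmon: 67.9 > 10.8 → include.
Rate on top 2: 26.22. ant nests: 60.1 > 26.22 → include.
Rate on top 3: 33.7. roots: 43.1 > 33.7 → include.
Optimal diet: berries, spawning salmon, ant nests, roots — 4 of 4 types.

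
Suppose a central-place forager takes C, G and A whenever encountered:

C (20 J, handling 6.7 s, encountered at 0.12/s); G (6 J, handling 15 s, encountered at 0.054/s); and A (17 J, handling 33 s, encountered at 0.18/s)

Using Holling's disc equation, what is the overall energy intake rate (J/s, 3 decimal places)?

0.676 J/s

Energy encountered per unit search time: 0.12×20 + 0.054×6 + 0.18×17 = 5.784 J/s.
Handling time per unit search time: 0.12×6.7 + 0.054×15 + 0.18×33 = 7.554.
Rate = 5.784/(1 + 7.554) = 0.6762 J/s.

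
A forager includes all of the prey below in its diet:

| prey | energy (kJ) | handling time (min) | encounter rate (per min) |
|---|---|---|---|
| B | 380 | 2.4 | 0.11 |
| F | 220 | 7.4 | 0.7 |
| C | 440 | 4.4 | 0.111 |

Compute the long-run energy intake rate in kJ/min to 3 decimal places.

Energy encountered per unit search time: 0.11×380 + 0.7×220 + 0.111×440 = 244.6 kJ/min.
Handling time per unit search time: 0.11×2.4 + 0.7×7.4 + 0.111×4.4 = 5.932.
Rate = 244.6/(1 + 5.932) = 35.29 kJ/min.

35.289 kJ/min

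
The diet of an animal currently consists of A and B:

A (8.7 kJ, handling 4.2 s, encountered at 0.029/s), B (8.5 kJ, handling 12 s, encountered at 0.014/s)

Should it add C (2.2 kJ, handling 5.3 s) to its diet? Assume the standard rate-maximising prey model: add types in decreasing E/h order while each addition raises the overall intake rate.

Yes

Current rate: (0.029×8.7 + 0.014×8.5)/(1 + 0.029×4.2 + 0.014×12) = 0.2879 kJ/s.
Profitability of C: 2.2/5.3 = 0.4151 kJ/s.
0.4151 > 0.2879, so adding C raises the average — include it.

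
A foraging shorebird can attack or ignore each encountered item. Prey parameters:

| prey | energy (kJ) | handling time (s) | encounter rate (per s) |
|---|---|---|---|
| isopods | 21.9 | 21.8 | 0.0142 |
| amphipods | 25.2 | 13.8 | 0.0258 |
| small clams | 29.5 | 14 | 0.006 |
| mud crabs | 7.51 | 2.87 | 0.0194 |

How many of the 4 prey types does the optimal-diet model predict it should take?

E/h in descending order: mud crabs 2.62, small clams 2.11, amphipods 1.83, isopods 1 kJ/s. The optimal diet is the largest prefix of this list for which every included type satisfies E_i/h_i > R on the types above it.
Rate on top 1: 0.138. small clams: 2.11 > 0.138 → include.
Rate on top 2: 0.2831. amphipods: 1.83 > 0.2831 → include.
Rate on top 3: 0.6504. isopods: 1 > 0.6504 → include.
Optimal diet: mud crabs, small clams, amphipods, isopods — 4 of 4 types.

4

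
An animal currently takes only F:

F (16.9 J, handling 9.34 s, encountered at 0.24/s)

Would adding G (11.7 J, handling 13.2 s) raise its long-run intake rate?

No

Current rate: (0.24×16.9)/(1 + 0.24×9.34) = 1.251 J/s.
G: E/h = 11.7/13.2 = 0.8864 J/s.
Since 0.8864 < R, time spent handling G is better spent searching.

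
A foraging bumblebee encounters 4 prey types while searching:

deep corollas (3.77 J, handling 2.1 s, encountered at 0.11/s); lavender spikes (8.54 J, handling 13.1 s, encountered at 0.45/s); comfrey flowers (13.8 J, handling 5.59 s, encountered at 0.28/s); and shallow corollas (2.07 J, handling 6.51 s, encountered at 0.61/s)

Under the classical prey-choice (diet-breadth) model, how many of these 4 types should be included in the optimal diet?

Profitabilities (E/h, J/s): comfrey flowers 2.47, deep corollas 1.8, lavender spikes 0.652, shallow corollas 0.318. Add prey in this order while the next type's profitability exceeds the intake rate on those already taken.
Rate on top 1: 1.506. deep corollas: 1.8 > 1.506 → include.
Rate on top 2: 1.53. lavender spikes: 0.652 < 1.53 → exclude; stop.
Optimal diet: comfrey flowers, deep corollas — 2 of 4 types.

2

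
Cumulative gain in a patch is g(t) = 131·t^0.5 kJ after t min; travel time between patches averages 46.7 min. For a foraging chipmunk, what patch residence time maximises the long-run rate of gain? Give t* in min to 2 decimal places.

46.70 min

Optimal t* satisfies g'(t*) = g(t*)/(T + t*).
g'(t) = 0.5·131·t^-0.5. Setting 0.5·131·t^-0.5 = 131·t^0.5/(46.7+t) gives 0.5(46.7+t) = t, so 0.50·t = 0.5×46.7.
t* = 0.5×46.7/0.50 = 46.7 min.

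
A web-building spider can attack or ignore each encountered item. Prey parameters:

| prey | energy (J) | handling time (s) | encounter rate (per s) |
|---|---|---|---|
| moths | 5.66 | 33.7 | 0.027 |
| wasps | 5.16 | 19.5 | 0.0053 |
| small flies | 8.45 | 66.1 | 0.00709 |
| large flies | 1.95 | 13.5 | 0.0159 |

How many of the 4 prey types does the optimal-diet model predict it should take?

Profitabilities (E/h, J/s): wasps 0.265, moths 0.168, large flies 0.144, small flies 0.128. Add prey in this order while the next type's profitability exceeds the intake rate on those already taken.
Rate on top 1: 0.02479. moths: 0.168 > 0.02479 → include.
Rate on top 2: 0.08949. large flies: 0.144 > 0.08949 → include.
Rate on top 3: 0.09479. small flies: 0.128 > 0.09479 → include.
Optimal diet: wasps, moths, large flies, small flies — 4 of 4 types.

4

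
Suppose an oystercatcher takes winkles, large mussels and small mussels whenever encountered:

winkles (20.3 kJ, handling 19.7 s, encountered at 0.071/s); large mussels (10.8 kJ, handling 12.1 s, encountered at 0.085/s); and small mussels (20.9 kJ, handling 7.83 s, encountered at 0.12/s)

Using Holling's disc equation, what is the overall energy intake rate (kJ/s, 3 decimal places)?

1.115 kJ/s

R = (0.071×20.3 + 0.085×10.8 + 0.12×20.9) / (1 + 0.071×19.7 + 0.085×12.1 + 0.12×7.83) = 4.867/4.367 = 1.115 kJ/s.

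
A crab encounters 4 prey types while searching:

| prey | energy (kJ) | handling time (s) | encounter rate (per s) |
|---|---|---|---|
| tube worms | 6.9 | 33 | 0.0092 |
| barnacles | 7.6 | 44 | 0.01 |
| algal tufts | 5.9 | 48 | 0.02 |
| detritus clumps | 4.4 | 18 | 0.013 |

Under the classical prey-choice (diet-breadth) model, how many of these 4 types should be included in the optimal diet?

E/h in descending order: detritus clumps 0.244, tube worms 0.209, barnacles 0.173, algal tufts 0.123 kJ/s. The optimal diet is the largest prefix of this list for which every included type satisfies E_i/h_i > R on the types above it.
Rate on top 1: 0.04635. tube worms: 0.209 > 0.04635 → include.
Rate on top 2: 0.07849. barnacles: 0.173 > 0.07849 → include.
Rate on top 3: 0.09945. algal tufts: 0.123 > 0.09945 → include.
Optimal diet: detritus clumps, tube worms, barnacles, algal tufts — 4 of 4 types.

4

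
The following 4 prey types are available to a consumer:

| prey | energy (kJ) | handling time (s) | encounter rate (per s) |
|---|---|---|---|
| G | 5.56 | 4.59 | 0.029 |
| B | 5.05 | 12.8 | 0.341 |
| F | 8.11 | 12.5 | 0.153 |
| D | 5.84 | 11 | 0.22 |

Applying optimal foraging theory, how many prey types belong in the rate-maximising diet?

E/h in descending order: G 1.21, F 0.649, D 0.531, B 0.395 kJ/s. The optimal diet is the largest prefix of this list for which every included type satisfies E_i/h_i > R on the types above it.
Rate on top 1: 0.1423. F: 0.649 > 0.1423 → include.
Rate on top 2: 0.4604. D: 0.531 > 0.4604 → include.
Rate on top 3: 0.4916. B: 0.395 < 0.4916 → exclude; stop.
Optimal diet: G, F, D — 3 of 4 types.

3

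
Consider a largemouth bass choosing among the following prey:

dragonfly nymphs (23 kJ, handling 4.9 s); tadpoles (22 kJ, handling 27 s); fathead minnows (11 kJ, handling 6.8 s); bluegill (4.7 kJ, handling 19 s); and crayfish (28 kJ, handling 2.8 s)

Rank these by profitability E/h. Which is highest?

crayfish

Profitability E/h (kJ/s): dragonfly nymphs = 23/4.9 = 4.69, tadpoles = 22/27 = 0.815, fathead minnows = 11/6.8 = 1.62, bluegill = 4.7/19 = 0.247, crayfish = 28/2.8 = 10.
Ranked: crayfish > dragonfly nymphs > fathead minnows > tadpoles > bluegill.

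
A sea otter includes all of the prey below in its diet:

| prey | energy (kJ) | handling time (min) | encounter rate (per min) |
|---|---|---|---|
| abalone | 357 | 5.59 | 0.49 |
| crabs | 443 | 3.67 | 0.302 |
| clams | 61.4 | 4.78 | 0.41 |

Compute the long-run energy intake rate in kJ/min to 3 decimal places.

49.049 kJ/min

Energy encountered per unit search time: 0.49×357 + 0.302×443 + 0.41×61.4 = 333.9 kJ/min.
Handling time per unit search time: 0.49×5.59 + 0.302×3.67 + 0.41×4.78 = 5.807.
Rate = 333.9/(1 + 5.807) = 49.05 kJ/min.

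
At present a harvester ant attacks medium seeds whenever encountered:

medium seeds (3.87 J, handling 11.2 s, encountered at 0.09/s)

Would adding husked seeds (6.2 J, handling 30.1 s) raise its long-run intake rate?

Intake rate on the current diet: R = (0.09×3.87) / (1 + 0.09×11.2) = 0.3483/2.008 = 0.1735 J/s.
Profitability of husked seeds: 6.2/30.1 = 0.206 J/s.
0.206 > 0.1735, so adding husked seeds raises the average — include it.

Yes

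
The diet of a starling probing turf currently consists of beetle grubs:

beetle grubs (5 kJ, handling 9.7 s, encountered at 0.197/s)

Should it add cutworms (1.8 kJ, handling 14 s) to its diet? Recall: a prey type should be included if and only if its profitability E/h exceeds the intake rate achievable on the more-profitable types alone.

No

Intake rate on the current diet: R = (0.197×5) / (1 + 0.197×9.7) = 0.985/2.911 = 0.3384 kJ/s.
Profitability of cutworms: 1.8/14 = 0.1286 kJ/s.
Since 0.1286 < R, time spent handling cutworms is better spent searching.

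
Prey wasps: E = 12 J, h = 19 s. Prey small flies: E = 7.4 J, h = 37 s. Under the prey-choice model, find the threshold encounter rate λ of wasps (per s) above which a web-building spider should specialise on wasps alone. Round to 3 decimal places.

The zero-one rule: include small flies iff E₂/h₂ > λE₁/(1+λh₁). Equality gives the switch point.
λE₁h₂ = E₂ + λE₂h₁ ⇒ λ = E₂/(E₁h₂ − E₂h₁) = 7.4/(444 − 140.6) = 0.02439 per s.

0.024 per s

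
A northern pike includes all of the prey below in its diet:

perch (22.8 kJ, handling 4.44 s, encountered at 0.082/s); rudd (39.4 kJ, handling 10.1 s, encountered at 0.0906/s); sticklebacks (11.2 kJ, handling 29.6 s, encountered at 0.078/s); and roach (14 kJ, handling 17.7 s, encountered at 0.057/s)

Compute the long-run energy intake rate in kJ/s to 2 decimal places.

1.27 kJ/s

Energy encountered per unit search time: 0.082×22.8 + 0.0906×39.4 + 0.078×11.2 + 0.057×14 = 7.111 kJ/s.
Handling time per unit search time: 0.082×4.44 + 0.0906×10.1 + 0.078×29.6 + 0.057×17.7 = 4.597.
Rate = 7.111/(1 + 4.597) = 1.271 kJ/s.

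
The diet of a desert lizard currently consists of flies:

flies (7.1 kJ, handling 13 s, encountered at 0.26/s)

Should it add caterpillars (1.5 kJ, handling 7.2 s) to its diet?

No

Intake rate on the current diet: R = (0.26×7.1) / (1 + 0.26×13) = 1.846/4.38 = 0.4215 kJ/s.
Profitability of caterpillars: 1.5/7.2 = 0.2083 kJ/s.
0.2083 < 0.4215, so adding caterpillars would lower the average — exclude it.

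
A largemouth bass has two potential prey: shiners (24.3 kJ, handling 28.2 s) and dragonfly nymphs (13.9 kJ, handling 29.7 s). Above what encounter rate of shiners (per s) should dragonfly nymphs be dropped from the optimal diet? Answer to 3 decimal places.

0.042 per s

Drop dragonfly nymphs once their profitability E₂/h₂ falls below the rate achievable on shiners alone: E₂/h₂ = λE₁/(1 + λh₁).
Solve for λ: λE₁h₂ = E₂(1 + λh₁) → λ(E₁h₂ − E₂h₁) = E₂ → λ = E₂/(E₁h₂ − E₂h₁).
λ = 13.9/(24.3×29.7 − 13.9×28.2) = 13.9/329.7 = 0.04216 per s.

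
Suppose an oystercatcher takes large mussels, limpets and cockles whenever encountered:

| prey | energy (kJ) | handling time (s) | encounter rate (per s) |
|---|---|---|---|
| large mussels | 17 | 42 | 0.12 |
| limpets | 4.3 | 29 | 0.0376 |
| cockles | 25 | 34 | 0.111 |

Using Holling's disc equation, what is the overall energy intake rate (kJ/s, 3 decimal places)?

0.456 kJ/s

R = Σλ_iE_i / (1 + Σλ_ih_i)
Numerator: 0.12×17 + 0.0376×4.3 + 0.111×25 = 4.977
Denominator: 1 + 0.12×42 + 0.0376×29 + 0.111×34 = 10.9
R = 4.977/10.9 = 0.4564 kJ/s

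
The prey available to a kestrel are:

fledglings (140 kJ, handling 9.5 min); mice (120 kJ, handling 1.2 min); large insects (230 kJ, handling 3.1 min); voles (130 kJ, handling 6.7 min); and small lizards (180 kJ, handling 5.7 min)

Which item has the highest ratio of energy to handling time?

mice

In descending order of E/h:
mice: 120/1.2 = 100 kJ/min
large insects: 230/3.1 = 74.2 kJ/min
small lizards: 180/5.7 = 31.6 kJ/min
voles: 130/6.7 = 19.4 kJ/min
fledglings: 140/9.5 = 14.7 kJ/min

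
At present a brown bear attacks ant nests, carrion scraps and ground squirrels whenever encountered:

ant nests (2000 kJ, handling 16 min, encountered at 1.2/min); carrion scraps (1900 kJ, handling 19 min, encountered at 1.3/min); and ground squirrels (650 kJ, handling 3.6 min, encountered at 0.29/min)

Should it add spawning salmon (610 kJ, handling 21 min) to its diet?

No

Intake rate on the current diet: R = (1.2×2000 + 1.3×1900 + 0.29×650) / (1 + 1.2×16 + 1.3×19 + 0.29×3.6) = 5058/45.94 = 110.1 kJ/min.
Profitability of spawning salmon: 610/21 = 29.05 kJ/min.
Since 29.05 < R, time spent handling spawning salmon is better spent searching.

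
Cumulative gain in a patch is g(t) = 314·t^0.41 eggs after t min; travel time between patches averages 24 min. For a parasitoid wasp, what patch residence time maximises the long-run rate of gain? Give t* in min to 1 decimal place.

Maximise g(t)/(T+t): set derivative to zero → g'(t)(T+t) = g(t).
g'(t) = 0.41·314·t^-0.59. Setting 0.41·314·t^-0.59 = 314·t^0.41/(24+t) gives 0.41(24+t) = t, so 0.59·t = 0.41×24.
t* = 0.41×24/0.59 = 16.68 min.

16.7 min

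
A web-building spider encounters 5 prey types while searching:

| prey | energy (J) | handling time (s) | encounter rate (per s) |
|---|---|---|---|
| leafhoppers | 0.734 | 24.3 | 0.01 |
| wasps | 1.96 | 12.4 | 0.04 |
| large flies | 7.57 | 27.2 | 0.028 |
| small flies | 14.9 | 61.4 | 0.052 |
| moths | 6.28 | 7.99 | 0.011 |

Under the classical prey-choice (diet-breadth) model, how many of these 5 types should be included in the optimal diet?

Profitabilities (E/h, J/s): moths 0.786, large flies 0.278, small flies 0.243, wasps 0.158, leafhoppers 0.0302. Add prey in this order while the next type's profitability exceeds the intake rate on those already taken.
Rate on top 1: 0.0635. large flies: 0.278 > 0.0635 → include.
Rate on top 2: 0.152. small flies: 0.243 > 0.152 → include.
Rate on top 3: 0.2094. wasps: 0.158 < 0.2094 → exclude; stop.
Optimal diet: moths, large flies, small flies — 3 of 5 types.

3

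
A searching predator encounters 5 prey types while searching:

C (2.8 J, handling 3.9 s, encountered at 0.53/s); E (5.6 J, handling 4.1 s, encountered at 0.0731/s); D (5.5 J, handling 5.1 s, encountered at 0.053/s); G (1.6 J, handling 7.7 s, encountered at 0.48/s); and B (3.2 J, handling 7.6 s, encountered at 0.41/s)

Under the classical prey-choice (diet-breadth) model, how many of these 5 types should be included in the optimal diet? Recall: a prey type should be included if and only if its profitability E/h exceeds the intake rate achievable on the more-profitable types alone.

3

E/h in descending order: E 1.37, D 1.08, C 0.718, B 0.421, G 0.208 J/s. The optimal diet is the largest prefix of this list for which every included type satisfies E_i/h_i > R on the types above it.
Rate on top 1: 0.315. D: 1.08 > 0.315 → include.
Rate on top 2: 0.4464. C: 0.718 > 0.4464 → include.
Rate on top 3: 0.6007. B: 0.421 < 0.6007 → exclude; stop.
Optimal diet: E, D, C — 3 of 5 types.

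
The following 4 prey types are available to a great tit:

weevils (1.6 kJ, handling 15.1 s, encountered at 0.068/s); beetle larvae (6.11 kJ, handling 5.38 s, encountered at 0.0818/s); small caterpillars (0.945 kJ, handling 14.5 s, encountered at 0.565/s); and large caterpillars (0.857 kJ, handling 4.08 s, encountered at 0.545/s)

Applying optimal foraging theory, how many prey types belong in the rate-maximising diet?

1

Rank by E/h (kJ/s): beetle larvae 1.14, large caterpillars 0.21, weevils 0.106, small caterpillars 0.0652. Include each in turn until the next type's E/h falls below the running intake rate.
Rate on top 1: 0.3471. large caterpillars: 0.21 < 0.3471 → exclude; stop.
Optimal diet: beetle larvae — 1 of 4 types.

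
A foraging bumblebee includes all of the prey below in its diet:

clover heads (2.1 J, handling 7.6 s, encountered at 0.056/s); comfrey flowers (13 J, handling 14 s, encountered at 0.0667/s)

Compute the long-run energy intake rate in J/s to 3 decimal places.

R = Σλ_iE_i / (1 + Σλ_ih_i)
Numerator: 0.056×2.1 + 0.0667×13 = 0.9847
Denominator: 1 + 0.056×7.6 + 0.0667×14 = 2.359
R = 0.9847/2.359 = 0.4174 J/s

0.417 J/s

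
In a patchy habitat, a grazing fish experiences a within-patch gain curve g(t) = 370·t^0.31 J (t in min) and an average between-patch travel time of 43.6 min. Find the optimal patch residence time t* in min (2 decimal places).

Maximise g(t)/(T+t): set derivative to zero → g'(t)(T+t) = g(t).
g'(t) = 0.31·370·t^-0.69. Setting 0.31·370·t^-0.69 = 370·t^0.31/(43.6+t) gives 0.31(43.6+t) = t, so 0.69·t = 0.31×43.6.
t* = 0.31×43.6/0.69 = 19.59 min.

19.59 min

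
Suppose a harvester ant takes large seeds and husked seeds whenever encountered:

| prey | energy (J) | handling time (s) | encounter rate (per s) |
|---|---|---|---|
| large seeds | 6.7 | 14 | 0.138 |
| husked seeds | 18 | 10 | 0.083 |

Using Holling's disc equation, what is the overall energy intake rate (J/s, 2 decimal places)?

R = Σλ_iE_i / (1 + Σλ_ih_i)
Numerator: 0.138×6.7 + 0.083×18 = 2.419
Denominator: 1 + 0.138×14 + 0.083×10 = 3.762
R = 2.419/3.762 = 0.6429 J/s

0.64 J/s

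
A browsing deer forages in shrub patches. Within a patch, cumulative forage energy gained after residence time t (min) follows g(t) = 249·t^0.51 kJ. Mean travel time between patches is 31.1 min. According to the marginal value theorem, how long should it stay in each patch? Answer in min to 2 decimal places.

Optimal t* satisfies g'(t*) = g(t*)/(T + t*).
g'(t) = 0.51·249·t^-0.49. Setting 0.51·249·t^-0.49 = 249·t^0.51/(31.1+t) gives 0.51(31.1+t) = t, so 0.49·t = 0.51×31.1.
t* = 0.51×31.1/0.49 = 32.37 min.

32.37 min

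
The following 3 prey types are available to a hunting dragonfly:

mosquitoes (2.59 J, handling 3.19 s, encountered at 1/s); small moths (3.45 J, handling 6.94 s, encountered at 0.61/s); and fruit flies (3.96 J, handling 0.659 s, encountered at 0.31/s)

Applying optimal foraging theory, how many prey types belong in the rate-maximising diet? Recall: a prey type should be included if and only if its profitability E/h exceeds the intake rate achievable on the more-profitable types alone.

E/h in descending order: fruit flies 6.01, mosquitoes 0.812, small moths 0.497 J/s. The optimal diet is the largest prefix of this list for which every included type satisfies E_i/h_i > R on the types above it.
Rate on top 1: 1.019. mosquitoes: 0.812 < 1.019 → exclude; stop.
Optimal diet: fruit flies — 1 of 3 types.

1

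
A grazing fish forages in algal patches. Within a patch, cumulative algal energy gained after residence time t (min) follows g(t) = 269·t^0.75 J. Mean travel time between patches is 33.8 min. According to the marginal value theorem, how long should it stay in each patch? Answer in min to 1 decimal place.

Maximise g(t)/(T+t): set derivative to zero → g'(t)(T+t) = g(t).
g'(t) = 0.75·269·t^-0.25. Setting 0.75·269·t^-0.25 = 269·t^0.75/(33.8+t) gives 0.75(33.8+t) = t, so 0.25·t = 0.75×33.8.
t* = 0.75×33.8/0.25 = 101.4 min.

101.4 min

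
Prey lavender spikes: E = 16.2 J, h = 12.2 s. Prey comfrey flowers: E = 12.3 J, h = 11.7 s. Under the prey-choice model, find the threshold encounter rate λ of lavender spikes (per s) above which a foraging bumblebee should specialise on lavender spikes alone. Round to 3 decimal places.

0.312 per s

Drop comfrey flowers once their profitability E₂/h₂ falls below the rate achievable on lavender spikes alone: E₂/h₂ = λE₁/(1 + λh₁).
Solve for λ: λE₁h₂ = E₂(1 + λh₁) → λ(E₁h₂ − E₂h₁) = E₂ → λ = E₂/(E₁h₂ − E₂h₁).
λ = 12.3/(16.2×11.7 − 12.3×12.2) = 12.3/39.48 = 0.3116 per s.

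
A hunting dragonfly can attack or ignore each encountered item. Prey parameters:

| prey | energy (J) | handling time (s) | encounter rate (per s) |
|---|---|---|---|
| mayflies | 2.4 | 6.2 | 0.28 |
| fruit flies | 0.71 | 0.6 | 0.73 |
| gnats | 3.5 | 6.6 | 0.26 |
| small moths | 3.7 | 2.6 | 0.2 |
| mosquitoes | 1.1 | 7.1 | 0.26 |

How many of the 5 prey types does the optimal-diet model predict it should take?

2

Rank by E/h (J/s): small moths 1.42, fruit flies 1.18, gnats 0.53, mayflies 0.387, mosquitoes 0.155. Include each in turn until the next type's E/h falls below the running intake rate.
Rate on top 1: 0.4868. fruit flies: 1.18 > 0.4868 → include.
Rate on top 2: 0.6426. gnats: 0.53 < 0.6426 → exclude; stop.
Optimal diet: small moths, fruit flies — 2 of 5 types.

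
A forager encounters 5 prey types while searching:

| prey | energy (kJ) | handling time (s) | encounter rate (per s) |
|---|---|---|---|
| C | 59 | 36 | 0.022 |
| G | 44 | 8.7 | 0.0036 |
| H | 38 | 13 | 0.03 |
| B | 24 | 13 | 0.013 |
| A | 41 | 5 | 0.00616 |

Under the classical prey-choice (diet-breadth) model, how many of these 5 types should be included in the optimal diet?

5

Rank by E/h (kJ/s): A 8.2, G 5.06, H 2.92, B 1.85, C 1.64. Include each in turn until the next type's E/h falls below the running intake rate.
Rate on top 1: 0.245. G: 5.06 > 0.245 → include.
Rate on top 2: 0.3869. H: 2.92 > 0.3869 → include.
Rate on top 3: 1.068. B: 1.85 > 1.068 → include.
Rate on top 4: 1.149. C: 1.64 > 1.149 → include.
Optimal diet: A, G, H, B, C — 5 of 5 types.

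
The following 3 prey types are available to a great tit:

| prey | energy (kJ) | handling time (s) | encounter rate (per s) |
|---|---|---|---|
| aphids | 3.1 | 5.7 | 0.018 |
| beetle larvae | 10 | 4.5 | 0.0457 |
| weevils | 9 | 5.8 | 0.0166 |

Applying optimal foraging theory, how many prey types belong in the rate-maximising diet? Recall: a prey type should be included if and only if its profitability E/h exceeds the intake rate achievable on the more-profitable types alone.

3

Rank by E/h (kJ/s): beetle larvae 2.22, weevils 1.55, aphids 0.544. Include each in turn until the next type's E/h falls below the running intake rate.
Rate on top 1: 0.379. weevils: 1.55 > 0.379 → include.
Rate on top 2: 0.4658. aphids: 0.544 > 0.4658 → include.
Optimal diet: beetle larvae, weevils, aphids — 3 of 3 types.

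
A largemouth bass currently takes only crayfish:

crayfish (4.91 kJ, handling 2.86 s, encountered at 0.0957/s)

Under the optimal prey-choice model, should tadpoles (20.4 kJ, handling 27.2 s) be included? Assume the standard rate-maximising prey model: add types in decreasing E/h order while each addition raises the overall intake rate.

Yes

On crayfish alone, R = ΣλE/(1+Σλh) = 0.4699/1.274 = 0.3689 kJ/s.
Profitability of tadpoles: 20.4/27.2 = 0.75 kJ/s.
0.75 > 0.3689, so adding tadpoles raises the average — include it.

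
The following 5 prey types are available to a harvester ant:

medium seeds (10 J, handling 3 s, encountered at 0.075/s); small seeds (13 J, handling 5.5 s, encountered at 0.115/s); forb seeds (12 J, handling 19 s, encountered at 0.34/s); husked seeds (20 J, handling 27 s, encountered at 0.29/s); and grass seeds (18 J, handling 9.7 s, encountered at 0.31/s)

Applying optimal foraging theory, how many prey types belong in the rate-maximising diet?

3

E/h in descending order: medium seeds 3.33, small seeds 2.36, grass seeds 1.86, husked seeds 0.741, forb seeds 0.632 J/s. The optimal diet is the largest prefix of this list for which every included type satisfies E_i/h_i > R on the types above it.
Rate on top 1: 0.6122. small seeds: 2.36 > 0.6122 → include.
Rate on top 2: 1.209. grass seeds: 1.86 > 1.209 → include.
Rate on top 3: 1.609. husked seeds: 0.741 < 1.609 → exclude; stop.
Optimal diet: medium seeds, small seeds, grass seeds — 3 of 5 types.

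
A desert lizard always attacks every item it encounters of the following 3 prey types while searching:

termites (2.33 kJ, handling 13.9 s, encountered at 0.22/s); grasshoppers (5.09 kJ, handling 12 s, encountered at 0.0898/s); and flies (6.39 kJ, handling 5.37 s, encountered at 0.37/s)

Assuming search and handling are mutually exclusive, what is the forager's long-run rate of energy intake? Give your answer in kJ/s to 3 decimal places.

Energy encountered per unit search time: 0.22×2.33 + 0.0898×5.09 + 0.37×6.39 = 3.334 kJ/s.
Handling time per unit search time: 0.22×13.9 + 0.0898×12 + 0.37×5.37 = 6.123.
Rate = 3.334/(1 + 6.123) = 0.4681 kJ/s.

0.468 kJ/s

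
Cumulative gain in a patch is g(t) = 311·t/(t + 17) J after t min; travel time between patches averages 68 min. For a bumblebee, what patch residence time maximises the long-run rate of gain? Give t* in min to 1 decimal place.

34.0 min

By the marginal value theorem, leave when the instantaneous gain rate g'(t) equals the habitat-wide average g(t)/(T + t).
g'(t) = 311·17/(t + 17)². Setting 311·17/(t+17)² = 311t/[(t+17)(68+t)] gives 17(68+t) = t(t+17), so t² = 17×68 = 1156.
t* = √1156 = 34 min.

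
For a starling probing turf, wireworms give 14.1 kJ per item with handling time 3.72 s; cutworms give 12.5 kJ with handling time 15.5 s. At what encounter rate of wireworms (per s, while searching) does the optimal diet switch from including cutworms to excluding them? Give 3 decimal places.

0.073 per s

At the threshold, the rate on wireworms alone equals the profitability of cutworms: λ·14.1/(1 + λ·3.72) = 12.5/15.5 = 0.8065.
Rearranging, λ(14.1 − 0.8065×3.72) = 0.8065, so λ = 0.8065/11.1 = 0.07265 per s.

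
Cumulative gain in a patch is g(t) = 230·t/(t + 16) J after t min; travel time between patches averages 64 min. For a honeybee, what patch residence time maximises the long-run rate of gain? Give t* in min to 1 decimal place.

By the marginal value theorem, leave when the instantaneous gain rate g'(t) equals the habitat-wide average g(t)/(T + t).
g'(t) = 230·16/(t + 16)². Setting 230·16/(t+16)² = 230t/[(t+16)(64+t)] gives 16(64+t) = t(t+16), so t² = 16×64 = 1024.
t* = √1024 = 32 min.

32.0 min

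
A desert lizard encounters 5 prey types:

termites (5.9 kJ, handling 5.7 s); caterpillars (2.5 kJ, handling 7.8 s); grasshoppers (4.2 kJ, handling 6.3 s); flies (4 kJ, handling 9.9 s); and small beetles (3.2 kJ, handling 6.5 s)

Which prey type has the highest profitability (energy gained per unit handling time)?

In descending order of E/h:
termites: 5.9/5.7 = 1.04 kJ/s
grasshoppers: 4.2/6.3 = 0.667 kJ/s
small beetles: 3.2/6.5 = 0.492 kJ/s
flies: 4/9.9 = 0.404 kJ/s
caterpillars: 2.5/7.8 = 0.321 kJ/s

termites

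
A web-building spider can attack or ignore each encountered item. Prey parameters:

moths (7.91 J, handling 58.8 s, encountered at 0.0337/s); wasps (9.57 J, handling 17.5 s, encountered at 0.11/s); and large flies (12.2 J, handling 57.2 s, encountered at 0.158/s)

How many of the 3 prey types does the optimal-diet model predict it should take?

1

E/h in descending order: wasps 0.547, large flies 0.213, moths 0.135 J/s. The optimal diet is the largest prefix of this list for which every included type satisfies E_i/h_i > R on the types above it.
Rate on top 1: 0.3599. large flies: 0.213 < 0.3599 → exclude; stop.
Optimal diet: wasps — 1 of 3 types.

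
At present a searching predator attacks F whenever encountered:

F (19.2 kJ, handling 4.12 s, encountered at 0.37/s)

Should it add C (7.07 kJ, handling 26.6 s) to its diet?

Intake rate on the current diet: R = (0.37×19.2) / (1 + 0.37×4.12) = 7.104/2.524 = 2.814 kJ/s.
C: E/h = 7.07/26.6 = 0.2658 kJ/s.
0.2658 < 2.814, so adding C would lower the average — exclude it.

No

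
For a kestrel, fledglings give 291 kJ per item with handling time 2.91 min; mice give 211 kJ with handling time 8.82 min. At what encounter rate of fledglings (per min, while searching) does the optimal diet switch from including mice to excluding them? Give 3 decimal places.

0.108 per min

Drop mice once their profitability E₂/h₂ falls below the rate achievable on fledglings alone: E₂/h₂ = λE₁/(1 + λh₁).
Solve for λ: λE₁h₂ = E₂(1 + λh₁) → λ(E₁h₂ − E₂h₁) = E₂ → λ = E₂/(E₁h₂ − E₂h₁).
λ = 211/(291×8.82 − 211×2.91) = 211/1953 = 0.1081 per min.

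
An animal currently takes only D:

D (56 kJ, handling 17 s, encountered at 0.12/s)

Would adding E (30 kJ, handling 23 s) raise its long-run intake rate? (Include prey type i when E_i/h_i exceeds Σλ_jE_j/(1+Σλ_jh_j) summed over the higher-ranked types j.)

No

Intake rate on the current diet: R = (0.12×56) / (1 + 0.12×17) = 6.72/3.04 = 2.211 kJ/s.
E: E/h = 30/23 = 1.304 kJ/s.
1.304 < 2.211, so adding E would lower the average — exclude it.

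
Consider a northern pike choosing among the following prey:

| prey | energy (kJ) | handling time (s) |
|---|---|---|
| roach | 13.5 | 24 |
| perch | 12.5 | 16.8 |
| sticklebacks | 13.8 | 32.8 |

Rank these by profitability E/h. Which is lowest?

Profitability E/h (kJ/s): roach = 13.5/24 = 0.562, perch = 12.5/16.8 = 0.744, sticklebacks = 13.8/32.8 = 0.421.
Ranked: perch > roach > sticklebacks.

sticklebacks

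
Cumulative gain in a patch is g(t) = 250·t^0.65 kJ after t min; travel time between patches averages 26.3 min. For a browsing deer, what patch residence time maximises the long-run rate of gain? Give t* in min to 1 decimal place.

By the marginal value theorem, leave when the instantaneous gain rate g'(t) equals the habitat-wide average g(t)/(T + t).
g'(t) = 0.65·250·t^-0.35. Setting 0.65·250·t^-0.35 = 250·t^0.65/(26.3+t) gives 0.65(26.3+t) = t, so 0.35·t = 0.65×26.3.
t* = 0.65×26.3/0.35 = 48.84 min.

48.8 min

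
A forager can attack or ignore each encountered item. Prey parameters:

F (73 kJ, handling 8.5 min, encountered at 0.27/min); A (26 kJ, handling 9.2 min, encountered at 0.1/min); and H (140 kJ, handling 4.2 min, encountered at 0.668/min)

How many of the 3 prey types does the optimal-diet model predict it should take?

Rank by E/h (kJ/min): H 33.3, F 8.59, A 2.83. Include each in turn until the next type's E/h falls below the running intake rate.
Rate on top 1: 24.57. F: 8.59 < 24.57 → exclude; stop.
Optimal diet: H — 1 of 3 types.

1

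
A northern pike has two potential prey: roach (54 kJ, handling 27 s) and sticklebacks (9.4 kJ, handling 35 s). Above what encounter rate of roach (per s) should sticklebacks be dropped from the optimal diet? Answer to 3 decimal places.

0.006 per s

Drop sticklebacks once their profitability E₂/h₂ falls below the rate achievable on roach alone: E₂/h₂ = λE₁/(1 + λh₁).
Solve for λ: λE₁h₂ = E₂(1 + λh₁) → λ(E₁h₂ − E₂h₁) = E₂ → λ = E₂/(E₁h₂ − E₂h₁).
λ = 9.4/(54×35 − 9.4×27) = 9.4/1636 = 0.005745 per s.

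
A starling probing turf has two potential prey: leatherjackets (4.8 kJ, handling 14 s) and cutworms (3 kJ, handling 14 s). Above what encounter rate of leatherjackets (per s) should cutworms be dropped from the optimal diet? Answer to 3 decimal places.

At the threshold, the rate on leatherjackets alone equals the profitability of cutworms: λ·4.8/(1 + λ·14) = 3/14 = 0.2143.
Rearranging, λ(4.8 − 0.2143×14) = 0.2143, so λ = 0.2143/1.8 = 0.119 per s.

0.119 per s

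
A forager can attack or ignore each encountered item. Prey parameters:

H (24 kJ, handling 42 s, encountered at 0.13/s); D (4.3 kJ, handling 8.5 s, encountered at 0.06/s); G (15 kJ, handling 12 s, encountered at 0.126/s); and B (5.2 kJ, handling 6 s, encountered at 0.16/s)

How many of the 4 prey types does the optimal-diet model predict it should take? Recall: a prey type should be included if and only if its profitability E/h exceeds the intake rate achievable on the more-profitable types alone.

2

E/h in descending order: G 1.25, B 0.867, H 0.571, D 0.506 kJ/s. The optimal diet is the largest prefix of this list for which every included type satisfies E_i/h_i > R on the types above it.
Rate on top 1: 0.7524. B: 0.867 > 0.7524 → include.
Rate on top 2: 0.784. H: 0.571 < 0.784 → exclude; stop.
Optimal diet: G, B — 2 of 4 types.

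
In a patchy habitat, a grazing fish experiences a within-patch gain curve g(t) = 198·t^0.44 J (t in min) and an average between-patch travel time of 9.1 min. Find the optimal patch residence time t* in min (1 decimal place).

7.1 min

By the marginal value theorem, leave when the instantaneous gain rate g'(t) equals the habitat-wide average g(t)/(T + t).
g'(t) = 0.44·198·t^-0.56. Setting 0.44·198·t^-0.56 = 198·t^0.44/(9.1+t) gives 0.44(9.1+t) = t, so 0.56·t = 0.44×9.1.
t* = 0.44×9.1/0.56 = 7.15 min.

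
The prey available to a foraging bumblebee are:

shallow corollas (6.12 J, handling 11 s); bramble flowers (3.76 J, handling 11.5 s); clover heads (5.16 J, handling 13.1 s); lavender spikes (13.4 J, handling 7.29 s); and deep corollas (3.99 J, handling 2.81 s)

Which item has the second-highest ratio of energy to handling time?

deep corollas

In descending order of E/h:
lavender spikes: 13.4/7.29 = 1.84 J/s
deep corollas: 3.99/2.81 = 1.42 J/s
shallow corollas: 6.12/11 = 0.556 J/s
clover heads: 5.16/13.1 = 0.394 J/s
bramble flowers: 3.76/11.5 = 0.327 J/s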